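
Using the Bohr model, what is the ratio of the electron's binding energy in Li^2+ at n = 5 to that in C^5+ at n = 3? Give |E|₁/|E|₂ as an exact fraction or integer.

|E| ∝ Z^2 · n^-2
|E|₁/|E|₂ = (3/6)^2 · (5/3)^-2 = 9/100

9/100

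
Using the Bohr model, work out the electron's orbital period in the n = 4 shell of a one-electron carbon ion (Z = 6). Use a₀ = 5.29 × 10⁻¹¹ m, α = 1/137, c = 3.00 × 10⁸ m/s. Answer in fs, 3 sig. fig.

0.270 fs

r = n²a₀/Z = 4²·5.29 × 10⁻¹¹/6 = 1.41 × 10⁻¹⁰ m
v = Zαc/n = 6·0.00730·3.00 × 10⁸/4 = 3.28 × 10⁶ m/s
T = 2πr/v = 2.70 × 10⁻¹⁶ s = 0.270 fs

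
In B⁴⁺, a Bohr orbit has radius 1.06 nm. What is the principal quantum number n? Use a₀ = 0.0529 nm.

10

r_n = n²a₀/Z ⇒ n² = rZ/a₀ = 1.06 × 5 / 0.0529 ≈ 100.19
n = 10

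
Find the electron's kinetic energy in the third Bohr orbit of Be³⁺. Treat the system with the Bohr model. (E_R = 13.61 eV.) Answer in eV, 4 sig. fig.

For a Coulomb orbit the virial theorem gives K = −E_n.
E_n = −E_R·Z²/n², so K = E_R·Z²/n² = 13.61 × 4²/3² = 24.20 eV

24.20 eV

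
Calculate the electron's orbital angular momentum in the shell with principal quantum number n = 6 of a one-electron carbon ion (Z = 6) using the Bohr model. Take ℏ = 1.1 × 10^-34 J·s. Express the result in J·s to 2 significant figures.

6.6 × 10^-34 J·s

L_n = nℏ = 6 × 1.1 × 10^-34 = 6.6 × 10^-34 J·s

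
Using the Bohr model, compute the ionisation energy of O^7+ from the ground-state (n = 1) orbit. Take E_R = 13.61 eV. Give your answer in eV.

871.0 eV

E_n = −E_R·Z²/n² = −13.61 × 8²/1² eV = -871.0 eV
Ionisation energy = −E_n = 871.0 eV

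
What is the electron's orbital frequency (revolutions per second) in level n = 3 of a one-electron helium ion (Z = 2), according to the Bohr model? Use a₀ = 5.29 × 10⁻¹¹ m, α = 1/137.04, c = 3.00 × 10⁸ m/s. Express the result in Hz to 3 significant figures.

r = n²a₀/Z = 2.38 × 10⁻¹⁰ m, v = Zαc/n = 1.46 × 10⁶ m/s
f = v/(2πr) = 9.76 × 10¹⁴ Hz

9.76 × 10¹⁴ Hz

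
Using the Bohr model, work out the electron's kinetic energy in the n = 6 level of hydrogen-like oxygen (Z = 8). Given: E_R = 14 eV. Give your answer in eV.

25 eV

For a Coulomb orbit the virial theorem gives K = −E_n.
E_n = −E_R·Z²/n², so K = E_R·Z²/n² = 14 × 8²/6² = 25 eV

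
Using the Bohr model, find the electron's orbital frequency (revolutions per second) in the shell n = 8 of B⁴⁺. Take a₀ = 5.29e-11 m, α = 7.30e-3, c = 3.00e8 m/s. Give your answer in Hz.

r = n²a₀/Z = 6.77e-10 m, v = Zαc/n = 1.37e6 m/s
f = v/(2πr) = 3.22e14 Hz

3.22e14 Hz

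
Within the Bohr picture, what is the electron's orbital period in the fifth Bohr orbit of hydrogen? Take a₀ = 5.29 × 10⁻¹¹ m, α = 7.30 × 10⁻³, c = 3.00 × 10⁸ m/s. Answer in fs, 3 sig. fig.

r = n²a₀/Z = 5²·5.29 × 10⁻¹¹/1 = 1.32 × 10⁻⁹ m
v = Zαc/n = 1·0.00730·3.00 × 10⁸/5 = 4.38 × 10⁵ m/s
T = 2πr/v = 1.90 × 10⁻¹⁴ s = 19.0 fs

19.0 fs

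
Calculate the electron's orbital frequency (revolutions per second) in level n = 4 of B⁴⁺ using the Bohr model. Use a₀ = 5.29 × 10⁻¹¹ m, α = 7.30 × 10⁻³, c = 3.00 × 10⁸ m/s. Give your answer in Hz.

r = n²a₀/Z = 1.69 × 10⁻¹⁰ m, v = Zαc/n = 2.74 × 10⁶ m/s
f = v/(2πr) = 2.57 × 10¹⁵ Hz

2.57 × 10¹⁵ Hz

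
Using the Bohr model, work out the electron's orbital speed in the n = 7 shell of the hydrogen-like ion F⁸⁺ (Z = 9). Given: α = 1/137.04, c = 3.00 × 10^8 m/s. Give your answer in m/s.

2.81 × 10^6 m/s

v_n = Zαc/n = 9 × 0.00730 × 3.00 × 10^8 / 7
    = 2.81 × 10^6 m/s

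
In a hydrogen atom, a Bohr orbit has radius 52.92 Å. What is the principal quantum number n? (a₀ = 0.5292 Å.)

r_n = n²a₀/Z ⇒ n² = rZ/a₀ = 52.92 × 1 / 0.5292 ≈ 100.00
n = 10

10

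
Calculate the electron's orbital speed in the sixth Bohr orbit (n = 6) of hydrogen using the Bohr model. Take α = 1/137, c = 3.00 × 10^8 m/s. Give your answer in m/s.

3.65 × 10^5 m/s

v_n = Zαc/n = 1 × 0.00730 × 3.00 × 10^8 / 6
    = 3.65 × 10^5 m/s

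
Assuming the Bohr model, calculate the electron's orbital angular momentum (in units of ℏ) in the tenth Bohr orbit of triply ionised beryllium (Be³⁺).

L_n = nℏ, so L/ℏ = n = 10.

10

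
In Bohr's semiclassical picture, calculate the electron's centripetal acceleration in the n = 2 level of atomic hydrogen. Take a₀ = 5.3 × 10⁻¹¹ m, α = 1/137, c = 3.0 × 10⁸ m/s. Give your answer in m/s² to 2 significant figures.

5.7 × 10²¹ m/s²

r = n²a₀/Z = 2.1 × 10⁻¹⁰ m, v = Zαc/n = 1.1 × 10⁶ m/s
a = v²/r = (1.1 × 10⁶)² / 2.1 × 10⁻¹⁰ = 5.7 × 10²¹ m/s²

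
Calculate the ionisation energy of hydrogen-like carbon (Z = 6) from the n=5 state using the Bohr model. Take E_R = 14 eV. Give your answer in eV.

E_n = −E_R·Z²/n² = −14 × 6²/5² eV = -20 eV
Ionisation energy = −E_n = 20 eV

20 eV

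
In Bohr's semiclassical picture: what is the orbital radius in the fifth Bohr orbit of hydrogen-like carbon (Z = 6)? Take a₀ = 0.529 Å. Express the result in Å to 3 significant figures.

r_n = n²a₀/Z = 5² × 0.529 / 6
    = 25 × 0.529 / 6 = 2.20 Å

2.20 Å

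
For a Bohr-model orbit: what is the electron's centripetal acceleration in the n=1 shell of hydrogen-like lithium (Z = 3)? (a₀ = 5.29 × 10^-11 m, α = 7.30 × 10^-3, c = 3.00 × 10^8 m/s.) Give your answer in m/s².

2.45 × 10^24 m/s²

r = n²a₀/Z = 1.76 × 10^-11 m, v = Zαc/n = 6.57 × 10^6 m/s
a = v²/r = (6.57 × 10^6)² / 1.76 × 10^-11 = 2.45 × 10^24 m/s²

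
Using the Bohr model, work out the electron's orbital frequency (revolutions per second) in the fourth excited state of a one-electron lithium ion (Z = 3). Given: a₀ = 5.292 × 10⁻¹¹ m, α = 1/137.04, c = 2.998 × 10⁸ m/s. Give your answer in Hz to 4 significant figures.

4.737 × 10¹⁴ Hz

r = n²a₀/Z = 4.410 × 10⁻¹⁰ m, v = Zαc/n = 1.313 × 10⁶ m/s
f = v/(2πr) = 4.737 × 10¹⁴ Hz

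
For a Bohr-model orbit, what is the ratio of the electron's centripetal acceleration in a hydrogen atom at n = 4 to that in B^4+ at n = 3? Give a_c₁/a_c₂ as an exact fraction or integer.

81/32000

a_c ∝ Z^3 · n^-4
a_c₁/a_c₂ = (1/5)^3 · (4/3)^-4 = 81/32000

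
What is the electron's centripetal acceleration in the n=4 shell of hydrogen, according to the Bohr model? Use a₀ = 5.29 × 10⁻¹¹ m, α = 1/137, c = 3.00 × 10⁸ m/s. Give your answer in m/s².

r = n²a₀/Z = 8.46 × 10⁻¹⁰ m, v = Zαc/n = 5.47 × 10⁵ m/s
a = v²/r = (5.47 × 10⁵)² / 8.46 × 10⁻¹⁰ = 3.54 × 10²⁰ m/s²

3.54 × 10²⁰ m/s²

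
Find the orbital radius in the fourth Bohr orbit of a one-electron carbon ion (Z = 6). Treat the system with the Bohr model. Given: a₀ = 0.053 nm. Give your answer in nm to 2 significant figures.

0.14 nm

r_n = n²a₀/Z = 4² × 0.053 / 6
    = 16 × 0.053 / 6 = 0.14 nm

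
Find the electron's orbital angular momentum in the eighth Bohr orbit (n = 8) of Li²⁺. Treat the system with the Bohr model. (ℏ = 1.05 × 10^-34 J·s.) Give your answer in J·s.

8.40 × 10^-34 J·s

L_n = nℏ = 8 × 1.05 × 10^-34 = 8.40 × 10^-34 J·s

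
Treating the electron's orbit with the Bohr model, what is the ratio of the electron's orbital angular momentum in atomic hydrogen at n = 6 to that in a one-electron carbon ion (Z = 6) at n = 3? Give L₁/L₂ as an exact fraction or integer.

L = nℏ is independent of Z.
L₁/L₂ = n₁/n₂ = 6/3 = 2

2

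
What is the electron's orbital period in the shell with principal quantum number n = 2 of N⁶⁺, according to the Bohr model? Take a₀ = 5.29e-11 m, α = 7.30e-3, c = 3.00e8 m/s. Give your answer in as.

24.8 as

r = n²a₀/Z = 2²·5.29e-11/7 = 3.02e-11 m
v = Zαc/n = 7·0.00730·3.00e8/2 = 7.67e6 m/s
T = 2πr/v = 2.48e-17 s = 24.8 as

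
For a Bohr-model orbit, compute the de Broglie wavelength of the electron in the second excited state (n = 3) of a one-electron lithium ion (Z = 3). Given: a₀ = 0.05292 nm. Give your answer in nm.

The Bohr quantisation condition is nλ = 2πr_n.
r_n = n²a₀/Z = 0.1588 nm
λ = 2πr_n/n = 2π·0.1588/3 = 0.3325 nm

0.3325 nm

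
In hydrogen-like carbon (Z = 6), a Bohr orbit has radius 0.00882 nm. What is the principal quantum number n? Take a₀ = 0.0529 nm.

1

r_n = n²a₀/Z ⇒ n² = rZ/a₀ = 0.00882 × 6 / 0.0529 ≈ 1.00
n = 1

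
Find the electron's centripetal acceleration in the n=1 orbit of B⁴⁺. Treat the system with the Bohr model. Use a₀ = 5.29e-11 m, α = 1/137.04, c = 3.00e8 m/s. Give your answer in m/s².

1.13e25 m/s²

r = n²a₀/Z = 1.06e-11 m, v = Zαc/n = 1.09e7 m/s
a = v²/r = (1.09e7)² / 1.06e-11 = 1.13e25 m/s²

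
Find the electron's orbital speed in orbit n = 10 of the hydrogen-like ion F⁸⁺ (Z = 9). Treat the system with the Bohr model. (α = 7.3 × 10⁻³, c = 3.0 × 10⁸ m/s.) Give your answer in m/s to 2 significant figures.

2.0 × 10⁶ m/s

v_n = Zαc/n = 9 × 0.0073 × 3.0 × 10⁸ / 10
    = 2.0 × 10⁶ m/s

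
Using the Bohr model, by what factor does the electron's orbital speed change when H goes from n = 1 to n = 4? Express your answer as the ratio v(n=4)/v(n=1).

1/4

v ∝ Z^1 · n^-1; with Z fixed, v ∝ n^-1.
v(n=4)/v(n=1) = (4/1)^-1 = 1/4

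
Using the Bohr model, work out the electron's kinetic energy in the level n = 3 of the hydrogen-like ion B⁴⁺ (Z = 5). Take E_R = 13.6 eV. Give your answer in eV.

37.8 eV

For a Coulomb orbit the virial theorem gives K = −E_n.
E_n = −E_R·Z²/n², so K = E_R·Z²/n² = 13.6 × 5²/3² = 37.8 eV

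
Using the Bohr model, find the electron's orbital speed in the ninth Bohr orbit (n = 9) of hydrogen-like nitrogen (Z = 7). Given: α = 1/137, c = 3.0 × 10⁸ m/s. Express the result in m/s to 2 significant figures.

v_n = Zαc/n = 7 × 0.0073 × 3.0 × 10⁸ / 9
    = 1.7 × 10⁶ m/s

1.7 × 10⁶ m/s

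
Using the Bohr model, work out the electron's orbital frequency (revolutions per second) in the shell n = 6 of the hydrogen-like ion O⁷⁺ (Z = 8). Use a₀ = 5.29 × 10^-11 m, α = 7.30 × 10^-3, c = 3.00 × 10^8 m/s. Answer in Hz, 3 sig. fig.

r = n²a₀/Z = 2.38 × 10^-10 m, v = Zαc/n = 2.92 × 10^6 m/s
f = v/(2πr) = 1.95 × 10^15 Hz

1.95 × 10^15 Hz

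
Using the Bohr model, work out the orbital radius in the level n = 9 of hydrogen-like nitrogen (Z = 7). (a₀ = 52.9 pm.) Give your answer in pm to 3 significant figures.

612 pm

r_n = n²a₀/Z = 9² × 52.9 / 7
    = 81 × 52.9 / 7 = 612 pm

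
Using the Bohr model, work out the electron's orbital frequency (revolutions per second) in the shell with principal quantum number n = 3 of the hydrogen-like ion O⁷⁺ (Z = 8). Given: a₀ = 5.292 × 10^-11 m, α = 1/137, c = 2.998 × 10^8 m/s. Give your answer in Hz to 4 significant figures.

r = n²a₀/Z = 5.954 × 10^-11 m, v = Zαc/n = 5.836 × 10^6 m/s
f = v/(2πr) = 1.560 × 10^16 Hz

1.560 × 10^16 Hz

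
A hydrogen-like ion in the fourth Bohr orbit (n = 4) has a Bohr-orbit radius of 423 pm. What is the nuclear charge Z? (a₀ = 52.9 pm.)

r_n = n²a₀/Z ⇒ Z = n²a₀/r = 4² × 52.9 / 423 ≈ 2.00
Z = 2

2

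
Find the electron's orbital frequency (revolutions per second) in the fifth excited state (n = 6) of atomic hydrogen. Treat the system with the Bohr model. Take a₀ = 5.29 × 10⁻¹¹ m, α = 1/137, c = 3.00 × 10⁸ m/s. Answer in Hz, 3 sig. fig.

r = n²a₀/Z = 1.90 × 10⁻⁹ m, v = Zαc/n = 3.65 × 10⁵ m/s
f = v/(2πr) = 3.05 × 10¹³ Hz

3.05 × 10¹³ Hz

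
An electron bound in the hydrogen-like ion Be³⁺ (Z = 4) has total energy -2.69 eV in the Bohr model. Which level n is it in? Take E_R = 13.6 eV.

9

E_n = −E_R Z²/n² ⇒ n² = E_R Z²/(−E_n) = 13.6 × 4² / 2.69 ≈ 80.89
n = 9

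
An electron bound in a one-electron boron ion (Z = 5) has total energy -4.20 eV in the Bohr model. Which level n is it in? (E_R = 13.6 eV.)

E_n = −E_R Z²/n² ⇒ n² = E_R Z²/(−E_n) = 13.6 × 5² / 4.20 ≈ 80.95
n = 9

9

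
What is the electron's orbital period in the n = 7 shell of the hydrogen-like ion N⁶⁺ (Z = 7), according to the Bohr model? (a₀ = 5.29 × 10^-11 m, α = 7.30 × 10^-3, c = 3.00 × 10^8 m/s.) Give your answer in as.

r = n²a₀/Z = 7²·5.29 × 10^-11/7 = 3.70 × 10^-10 m
v = Zαc/n = 7·0.00730·3.00 × 10^8/7 = 2.19 × 10^6 m/s
T = 2πr/v = 1.06 × 10^-15 s = 1060 as

1060 as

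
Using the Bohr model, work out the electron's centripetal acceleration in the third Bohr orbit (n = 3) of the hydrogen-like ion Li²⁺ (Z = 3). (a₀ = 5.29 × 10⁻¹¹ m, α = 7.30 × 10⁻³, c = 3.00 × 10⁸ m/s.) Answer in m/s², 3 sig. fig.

r = n²a₀/Z = 1.59 × 10⁻¹⁰ m, v = Zαc/n = 2.19 × 10⁶ m/s
a = v²/r = (2.19 × 10⁶)² / 1.59 × 10⁻¹⁰ = 3.02 × 10²² m/s²

3.02 × 10²² m/s²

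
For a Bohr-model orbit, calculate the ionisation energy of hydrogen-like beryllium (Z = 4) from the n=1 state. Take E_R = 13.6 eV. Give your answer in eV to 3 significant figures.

218 eV

E_n = −E_R·Z²/n² = −13.6 × 4²/1² eV = -218 eV
Ionisation energy = −E_n = 218 eV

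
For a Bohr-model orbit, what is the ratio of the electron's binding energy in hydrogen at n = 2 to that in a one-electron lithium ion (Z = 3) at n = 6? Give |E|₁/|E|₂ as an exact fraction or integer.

|E| ∝ Z^2 · n^-2
|E|₁/|E|₂ = (1/3)^2 · (2/6)^-2 = 1

1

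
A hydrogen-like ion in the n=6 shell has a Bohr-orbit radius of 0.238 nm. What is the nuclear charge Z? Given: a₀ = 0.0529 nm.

r_n = n²a₀/Z ⇒ Z = n²a₀/r = 6² × 0.0529 / 0.238 ≈ 8.00
Z = 8

8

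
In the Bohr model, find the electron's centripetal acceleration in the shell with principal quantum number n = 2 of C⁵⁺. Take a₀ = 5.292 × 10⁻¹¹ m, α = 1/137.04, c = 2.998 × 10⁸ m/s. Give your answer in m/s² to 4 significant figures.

r = n²a₀/Z = 3.528 × 10⁻¹¹ m, v = Zαc/n = 6.563 × 10⁶ m/s
a = v²/r = (6.563 × 10⁶)² / 3.528 × 10⁻¹¹ = 1.221 × 10²⁴ m/s²

1.221 × 10²⁴ m/s²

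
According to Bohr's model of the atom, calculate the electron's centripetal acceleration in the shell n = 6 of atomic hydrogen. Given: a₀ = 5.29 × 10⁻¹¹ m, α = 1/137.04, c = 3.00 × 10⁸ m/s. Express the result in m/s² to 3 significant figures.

r = n²a₀/Z = 1.90 × 10⁻⁹ m, v = Zαc/n = 3.65 × 10⁵ m/s
a = v²/r = (3.65 × 10⁵)² / 1.90 × 10⁻⁹ = 6.99 × 10¹⁹ m/s²

6.99 × 10¹⁹ m/s²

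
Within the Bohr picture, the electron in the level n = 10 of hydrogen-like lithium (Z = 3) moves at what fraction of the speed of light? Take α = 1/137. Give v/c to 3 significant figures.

v_n = Zαc/n, so v/c = Zα/n = 3 × 0.00730 / 10 = 0.00219

0.00219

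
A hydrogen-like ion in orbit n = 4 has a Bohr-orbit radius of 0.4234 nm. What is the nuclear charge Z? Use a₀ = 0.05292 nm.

2

r_n = n²a₀/Z ⇒ Z = n²a₀/r = 4² × 0.05292 / 0.4234 ≈ 2.00
Z = 2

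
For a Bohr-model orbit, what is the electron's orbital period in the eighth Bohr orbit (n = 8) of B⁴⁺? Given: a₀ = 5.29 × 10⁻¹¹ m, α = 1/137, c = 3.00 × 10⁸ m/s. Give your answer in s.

3.11 × 10⁻¹⁵ s

r = n²a₀/Z = 8²·5.29 × 10⁻¹¹/5 = 6.77 × 10⁻¹⁰ m
v = Zαc/n = 5·0.00730·3.00 × 10⁸/8 = 1.37 × 10⁶ m/s
T = 2πr/v = 3.11 × 10⁻¹⁵ s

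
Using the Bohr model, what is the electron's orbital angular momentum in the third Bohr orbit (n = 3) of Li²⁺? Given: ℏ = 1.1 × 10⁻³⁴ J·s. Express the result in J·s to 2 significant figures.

L_n = nℏ = 3 × 1.1 × 10⁻³⁴ = 3.3 × 10⁻³⁴ J·s

3.3 × 10⁻³⁴ J·s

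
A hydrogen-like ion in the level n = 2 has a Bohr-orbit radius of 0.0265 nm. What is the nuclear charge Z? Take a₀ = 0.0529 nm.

8

r_n = n²a₀/Z ⇒ Z = n²a₀/r = 2² × 0.0529 / 0.0265 ≈ 7.98
Z = 8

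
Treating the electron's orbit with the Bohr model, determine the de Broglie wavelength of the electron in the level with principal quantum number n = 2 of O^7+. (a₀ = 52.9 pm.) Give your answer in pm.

The Bohr quantisation condition is nλ = 2πr_n.
r_n = n²a₀/Z = 26.4 pm
λ = 2πr_n/n = 2π·26.4/2 = 83.1 pm

83.1 pm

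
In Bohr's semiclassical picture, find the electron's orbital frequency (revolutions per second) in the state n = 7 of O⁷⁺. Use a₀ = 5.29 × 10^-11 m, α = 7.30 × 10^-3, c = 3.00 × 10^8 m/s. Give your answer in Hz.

r = n²a₀/Z = 3.24 × 10^-10 m, v = Zαc/n = 2.50 × 10^6 m/s
f = v/(2πr) = 1.23 × 10^15 Hz

1.23 × 10^15 Hz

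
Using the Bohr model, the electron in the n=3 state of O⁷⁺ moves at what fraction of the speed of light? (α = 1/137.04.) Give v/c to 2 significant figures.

v_n = Zαc/n, so v/c = Zα/n = 8 × 0.0073 / 3 = 0.019

0.019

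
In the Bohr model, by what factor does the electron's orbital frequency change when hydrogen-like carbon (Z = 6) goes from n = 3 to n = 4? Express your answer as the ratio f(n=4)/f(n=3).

27/64

f ∝ Z^2 · n^-3; with Z fixed, f ∝ n^-3.
f(n=4)/f(n=3) = (4/3)^-3 = 27/64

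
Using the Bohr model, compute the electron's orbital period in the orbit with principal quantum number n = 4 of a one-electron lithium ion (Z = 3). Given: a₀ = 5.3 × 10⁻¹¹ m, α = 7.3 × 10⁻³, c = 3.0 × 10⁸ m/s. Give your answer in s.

1.1 × 10⁻¹⁵ s

r = n²a₀/Z = 4²·5.3 × 10⁻¹¹/3 = 2.8 × 10⁻¹⁰ m
v = Zαc/n = 3·0.0073·3.0 × 10⁸/4 = 1.6 × 10⁶ m/s
T = 2πr/v = 1.1 × 10⁻¹⁵ s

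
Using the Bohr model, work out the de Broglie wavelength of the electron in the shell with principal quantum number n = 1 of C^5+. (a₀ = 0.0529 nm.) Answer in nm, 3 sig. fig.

The Bohr quantisation condition is nλ = 2πr_n.
r_n = n²a₀/Z = 0.00882 nm
λ = 2πr_n/n = 2π·0.00882/1 = 0.0554 nm

0.0554 nm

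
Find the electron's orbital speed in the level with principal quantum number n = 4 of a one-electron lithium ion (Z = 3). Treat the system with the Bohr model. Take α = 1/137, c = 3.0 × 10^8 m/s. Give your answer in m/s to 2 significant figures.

1.6 × 10^6 m/s

v_n = Zαc/n = 3 × 0.0073 × 3.0 × 10^8 / 4
    = 1.6 × 10^6 m/s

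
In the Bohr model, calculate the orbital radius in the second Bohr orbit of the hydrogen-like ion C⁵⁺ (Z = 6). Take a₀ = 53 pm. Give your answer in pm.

r_n = n²a₀/Z = 2² × 53 / 6
    = 4 × 53 / 6 = 35 pm

35 pm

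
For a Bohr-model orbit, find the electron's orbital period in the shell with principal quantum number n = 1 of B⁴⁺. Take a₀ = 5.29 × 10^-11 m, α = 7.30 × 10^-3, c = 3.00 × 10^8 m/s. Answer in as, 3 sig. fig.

6.07 as

r = n²a₀/Z = 1²·5.29 × 10^-11/5 = 1.06 × 10^-11 m
v = Zαc/n = 5·0.00730·3.00 × 10^8/1 = 1.09 × 10^7 m/s
T = 2πr/v = 6.07 × 10^-18 s = 6.07 as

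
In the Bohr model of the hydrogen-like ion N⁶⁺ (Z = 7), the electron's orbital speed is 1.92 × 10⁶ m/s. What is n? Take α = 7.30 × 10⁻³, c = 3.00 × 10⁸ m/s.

v_n = Zαc/n ⇒ n = Zαc/v = 7 × 0.00730 × 3.00 × 10⁸ / 1.92 × 10⁶ ≈ 7.98
n = 8

8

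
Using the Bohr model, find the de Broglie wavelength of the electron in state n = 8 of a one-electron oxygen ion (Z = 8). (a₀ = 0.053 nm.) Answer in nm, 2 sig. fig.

0.33 nm

The Bohr quantisation condition is nλ = 2πr_n.
r_n = n²a₀/Z = 0.42 nm
λ = 2πr_n/n = 2π·0.42/8 = 0.33 nm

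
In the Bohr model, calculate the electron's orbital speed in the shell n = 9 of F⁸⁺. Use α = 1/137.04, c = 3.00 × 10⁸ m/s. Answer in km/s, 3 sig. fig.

2190 km/s

v_n = Zαc/n = 9 × 0.00730 × 3.00 × 10⁸ / 9
    = 2190 km/s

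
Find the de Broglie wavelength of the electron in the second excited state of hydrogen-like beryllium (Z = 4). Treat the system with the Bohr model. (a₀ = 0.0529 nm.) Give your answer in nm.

0.249 nm

The Bohr quantisation condition is nλ = 2πr_n.
r_n = n²a₀/Z = 0.119 nm
λ = 2πr_n/n = 2π·0.119/3 = 0.249 nm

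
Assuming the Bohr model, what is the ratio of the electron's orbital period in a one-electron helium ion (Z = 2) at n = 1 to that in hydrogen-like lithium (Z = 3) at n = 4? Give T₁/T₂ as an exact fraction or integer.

T ∝ Z^-2 · n^3
T₁/T₂ = (2/3)^-2 · (1/4)^3 = 9/256

9/256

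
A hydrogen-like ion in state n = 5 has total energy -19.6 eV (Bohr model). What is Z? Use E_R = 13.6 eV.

6

E_n = −E_R Z²/n² ⇒ Z² = −E_n n²/E_R = 19.6 × 5² / 13.6 ≈ 36.03
Z = 6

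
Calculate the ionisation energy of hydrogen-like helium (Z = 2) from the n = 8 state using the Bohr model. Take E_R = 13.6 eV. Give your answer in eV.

0.850 eV

E_n = −E_R·Z²/n² = −13.6 × 2²/8² eV = -0.850 eV
Ionisation energy = −E_n = 0.850 eV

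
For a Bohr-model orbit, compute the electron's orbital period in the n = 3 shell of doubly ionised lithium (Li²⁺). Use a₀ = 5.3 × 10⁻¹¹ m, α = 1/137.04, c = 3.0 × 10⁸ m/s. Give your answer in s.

r = n²a₀/Z = 3²·5.3 × 10⁻¹¹/3 = 1.6 × 10⁻¹⁰ m
v = Zαc/n = 3·0.0073·3.0 × 10⁸/3 = 2.2 × 10⁶ m/s
T = 2πr/v = 4.6 × 10⁻¹⁶ s

4.6 × 10⁻¹⁶ s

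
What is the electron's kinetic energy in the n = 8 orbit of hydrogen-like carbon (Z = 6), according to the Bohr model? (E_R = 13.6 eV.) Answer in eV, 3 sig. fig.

For a Coulomb orbit the virial theorem gives K = −E_n.
E_n = −E_R·Z²/n², so K = E_R·Z²/n² = 13.6 × 6²/8² = 7.65 eV

7.65 eV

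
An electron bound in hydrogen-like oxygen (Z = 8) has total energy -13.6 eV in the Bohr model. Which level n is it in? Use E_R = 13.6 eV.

8

E_n = −E_R Z²/n² ⇒ n² = E_R Z²/(−E_n) = 13.6 × 8² / 13.6 ≈ 64.00
n = 8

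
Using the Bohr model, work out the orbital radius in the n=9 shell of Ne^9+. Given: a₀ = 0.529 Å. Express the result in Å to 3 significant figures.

4.28 Å

r_n = n²a₀/Z = 9² × 0.529 / 10
    = 81 × 0.529 / 10 = 4.28 Å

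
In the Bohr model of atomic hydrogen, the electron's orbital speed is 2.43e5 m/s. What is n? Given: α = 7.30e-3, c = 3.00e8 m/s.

9

v_n = Zαc/n ⇒ n = Zαc/v = 1 × 0.00730 × 3.00e8 / 2.43e5 ≈ 9.01
n = 9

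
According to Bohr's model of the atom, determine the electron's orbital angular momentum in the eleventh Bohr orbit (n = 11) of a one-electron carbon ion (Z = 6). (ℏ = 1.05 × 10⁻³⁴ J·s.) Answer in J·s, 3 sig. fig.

L_n = nℏ = 11 × 1.05 × 10⁻³⁴ = 1.16 × 10⁻³³ J·s

1.16 × 10⁻³³ J·s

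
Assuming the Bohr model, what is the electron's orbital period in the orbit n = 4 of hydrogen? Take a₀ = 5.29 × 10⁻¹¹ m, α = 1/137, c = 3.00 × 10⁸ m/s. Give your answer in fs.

r = n²a₀/Z = 4²·5.29 × 10⁻¹¹/1 = 8.46 × 10⁻¹⁰ m
v = Zαc/n = 1·0.00730·3.00 × 10⁸/4 = 5.47 × 10⁵ m/s
T = 2πr/v = 9.71 × 10⁻¹⁵ s = 9.71 fs

9.71 fs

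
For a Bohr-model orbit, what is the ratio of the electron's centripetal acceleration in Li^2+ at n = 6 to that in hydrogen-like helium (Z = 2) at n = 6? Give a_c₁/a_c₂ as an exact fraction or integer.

a_c ∝ Z^3 · n^-4
a_c₁/a_c₂ = (3/2)^3 · (6/6)^-4 = 27/8

27/8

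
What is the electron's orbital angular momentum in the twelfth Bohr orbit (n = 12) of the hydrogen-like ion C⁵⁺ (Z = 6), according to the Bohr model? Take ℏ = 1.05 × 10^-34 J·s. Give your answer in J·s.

L_n = nℏ = 12 × 1.05 × 10^-34 = 1.26 × 10^-33 J·s

1.26 × 10^-33 J·s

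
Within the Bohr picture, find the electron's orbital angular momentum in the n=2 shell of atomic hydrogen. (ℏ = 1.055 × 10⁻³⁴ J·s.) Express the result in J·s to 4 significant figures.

2.110 × 10⁻³⁴ J·s

L_n = nℏ = 2 × 1.055 × 10⁻³⁴ = 2.110 × 10⁻³⁴ J·s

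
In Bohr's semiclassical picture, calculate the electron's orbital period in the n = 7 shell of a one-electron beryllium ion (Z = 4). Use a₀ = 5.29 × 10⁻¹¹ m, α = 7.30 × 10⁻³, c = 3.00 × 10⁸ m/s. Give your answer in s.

3.25 × 10⁻¹⁵ s

r = n²a₀/Z = 7²·5.29 × 10⁻¹¹/4 = 6.48 × 10⁻¹⁰ m
v = Zαc/n = 4·0.00730·3.00 × 10⁸/7 = 1.25 × 10⁶ m/s
T = 2πr/v = 3.25 × 10⁻¹⁵ s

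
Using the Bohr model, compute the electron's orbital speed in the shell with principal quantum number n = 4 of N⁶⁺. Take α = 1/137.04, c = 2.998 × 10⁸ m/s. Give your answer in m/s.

v_n = Zαc/n = 7 × 0.007297 × 2.998 × 10⁸ / 4
    = 3.828 × 10⁶ m/s

3.828 × 10⁶ m/s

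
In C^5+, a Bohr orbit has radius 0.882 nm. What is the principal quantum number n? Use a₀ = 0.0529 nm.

10

r_n = n²a₀/Z ⇒ n² = rZ/a₀ = 0.882 × 6 / 0.0529 ≈ 100.04
n = 10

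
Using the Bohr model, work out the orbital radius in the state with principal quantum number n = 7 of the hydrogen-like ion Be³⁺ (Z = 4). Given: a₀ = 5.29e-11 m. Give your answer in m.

6.48e-10 m

r_n = n²a₀/Z = 7² × 5.29e-11 / 4
    = 49 × 5.29e-11 / 4 = 6.48e-10 m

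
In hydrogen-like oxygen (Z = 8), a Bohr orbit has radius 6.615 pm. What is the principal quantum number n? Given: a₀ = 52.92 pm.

1

r_n = n²a₀/Z ⇒ n² = rZ/a₀ = 6.615 × 8 / 52.92 ≈ 1.00
n = 1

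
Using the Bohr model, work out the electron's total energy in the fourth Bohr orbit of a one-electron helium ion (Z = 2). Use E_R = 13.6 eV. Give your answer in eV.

E_n = −E_R·Z²/n² = −13.6 × 2²/4² = -3.40 eV

-3.40 eV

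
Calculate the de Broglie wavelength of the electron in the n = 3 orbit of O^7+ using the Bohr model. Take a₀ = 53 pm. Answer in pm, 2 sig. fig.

120 pm

The Bohr quantisation condition is nλ = 2πr_n.
r_n = n²a₀/Z = 60 pm
λ = 2πr_n/n = 2π·60/3 = 120 pm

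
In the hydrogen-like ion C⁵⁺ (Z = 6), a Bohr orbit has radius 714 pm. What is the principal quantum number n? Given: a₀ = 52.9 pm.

r_n = n²a₀/Z ⇒ n² = rZ/a₀ = 714 × 6 / 52.9 ≈ 80.98
n = 9

9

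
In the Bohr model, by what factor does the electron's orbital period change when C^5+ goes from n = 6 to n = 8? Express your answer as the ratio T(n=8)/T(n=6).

64/27

T ∝ Z^-2 · n^3; with Z fixed, T ∝ n^3.
T(n=8)/T(n=6) = (8/6)^3 = 64/27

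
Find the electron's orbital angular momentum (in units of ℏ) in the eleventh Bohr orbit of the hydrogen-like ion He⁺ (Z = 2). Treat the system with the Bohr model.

11

L_n = nℏ, so L/ℏ = n = 11.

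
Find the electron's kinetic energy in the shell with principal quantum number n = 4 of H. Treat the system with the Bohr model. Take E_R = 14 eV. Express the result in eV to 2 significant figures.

For a Coulomb orbit the virial theorem gives K = −E_n.
E_n = −E_R·Z²/n², so K = E_R·Z²/n² = 14 × 1²/4² = 0.88 eV

0.88 eV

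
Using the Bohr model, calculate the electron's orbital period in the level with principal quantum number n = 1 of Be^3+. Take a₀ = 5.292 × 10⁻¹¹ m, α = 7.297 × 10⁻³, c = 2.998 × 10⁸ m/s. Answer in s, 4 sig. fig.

r = n²a₀/Z = 1²·5.292 × 10⁻¹¹/4 = 1.323 × 10⁻¹¹ m
v = Zαc/n = 4·0.007297·2.998 × 10⁸/1 = 8.751 × 10⁶ m/s
T = 2πr/v = 9.500 × 10⁻¹⁸ s

9.500 × 10⁻¹⁸ s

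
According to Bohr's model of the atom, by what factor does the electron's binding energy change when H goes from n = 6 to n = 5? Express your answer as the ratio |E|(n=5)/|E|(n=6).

36/25

|E| ∝ Z^2 · n^-2; with Z fixed, |E| ∝ n^-2.
|E|(n=5)/|E|(n=6) = (5/6)^-2 = 36/25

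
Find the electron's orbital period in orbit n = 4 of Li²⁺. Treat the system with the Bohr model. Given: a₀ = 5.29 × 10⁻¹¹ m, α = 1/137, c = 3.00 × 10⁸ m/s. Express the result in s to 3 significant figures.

r = n²a₀/Z = 4²·5.29 × 10⁻¹¹/3 = 2.82 × 10⁻¹⁰ m
v = Zαc/n = 3·0.00730·3.00 × 10⁸/4 = 1.64 × 10⁶ m/s
T = 2πr/v = 1.08 × 10⁻¹⁵ s

1.08 × 10⁻¹⁵ s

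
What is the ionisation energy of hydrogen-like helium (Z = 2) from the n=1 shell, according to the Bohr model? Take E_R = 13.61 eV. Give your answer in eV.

E_n = −E_R·Z²/n² = −13.61 × 2²/1² eV = -54.44 eV
Ionisation energy = −E_n = 54.44 eV

54.44 eV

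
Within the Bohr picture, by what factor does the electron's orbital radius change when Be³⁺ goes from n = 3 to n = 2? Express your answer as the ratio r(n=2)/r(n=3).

r ∝ Z^-1 · n^2; with Z fixed, r ∝ n^2.
r(n=2)/r(n=3) = (2/3)^2 = 4/9

4/9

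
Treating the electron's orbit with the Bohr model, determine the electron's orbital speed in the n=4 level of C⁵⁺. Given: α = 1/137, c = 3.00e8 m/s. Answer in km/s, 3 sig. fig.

3280 km/s

v_n = Zαc/n = 6 × 0.00730 × 3.00e8 / 4
    = 3280 km/s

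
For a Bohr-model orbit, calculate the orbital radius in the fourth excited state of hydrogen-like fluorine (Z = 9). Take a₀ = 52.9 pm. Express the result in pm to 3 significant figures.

147 pm

r_n = n²a₀/Z = 5² × 52.9 / 9
    = 25 × 52.9 / 9 = 147 pm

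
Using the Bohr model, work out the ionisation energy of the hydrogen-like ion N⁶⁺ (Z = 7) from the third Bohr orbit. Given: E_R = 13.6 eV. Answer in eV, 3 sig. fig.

74.0 eV

E_n = −E_R·Z²/n² = −13.6 × 7²/3² eV = -74.0 eV
Ionisation energy = −E_n = 74.0 eV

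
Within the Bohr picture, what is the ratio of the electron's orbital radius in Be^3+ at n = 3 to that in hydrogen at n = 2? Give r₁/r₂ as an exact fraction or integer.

r ∝ Z^-1 · n^2
r₁/r₂ = (4/1)^-1 · (3/2)^2 = 9/16

9/16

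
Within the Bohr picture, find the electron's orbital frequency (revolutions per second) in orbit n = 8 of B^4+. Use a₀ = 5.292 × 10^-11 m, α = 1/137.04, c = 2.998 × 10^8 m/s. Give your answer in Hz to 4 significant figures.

3.213 × 10^14 Hz

r = n²a₀/Z = 6.774 × 10^-10 m, v = Zαc/n = 1.367 × 10^6 m/s
f = v/(2πr) = 3.213 × 10^14 Hz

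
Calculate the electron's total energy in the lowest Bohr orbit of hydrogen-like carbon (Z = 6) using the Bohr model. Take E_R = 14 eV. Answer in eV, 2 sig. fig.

E_n = −E_R·Z²/n² = −14 × 6²/1² = -500 eV

-500 eV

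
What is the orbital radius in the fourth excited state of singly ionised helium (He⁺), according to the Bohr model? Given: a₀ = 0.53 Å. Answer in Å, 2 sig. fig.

6.6 Å

r_n = n²a₀/Z = 5² × 0.53 / 2
    = 25 × 0.53 / 2 = 6.6 Å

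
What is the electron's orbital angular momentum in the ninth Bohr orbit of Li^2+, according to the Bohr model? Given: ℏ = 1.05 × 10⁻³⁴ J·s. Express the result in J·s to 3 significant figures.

L_n = nℏ = 9 × 1.05 × 10⁻³⁴ = 9.45 × 10⁻³⁴ J·s

9.45 × 10⁻³⁴ J·s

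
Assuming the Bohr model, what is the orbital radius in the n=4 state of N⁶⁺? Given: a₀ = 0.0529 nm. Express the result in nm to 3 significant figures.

0.121 nm

r_n = n²a₀/Z = 4² × 0.0529 / 7
    = 16 × 0.0529 / 7 = 0.121 nm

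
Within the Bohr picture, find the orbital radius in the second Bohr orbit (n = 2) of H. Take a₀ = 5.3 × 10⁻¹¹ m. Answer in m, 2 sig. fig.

2.1 × 10⁻¹⁰ m

r_n = n²a₀/Z = 2² × 5.3 × 10⁻¹¹ / 1
    = 4 × 5.3 × 10⁻¹¹ / 1 = 2.1 × 10⁻¹⁰ m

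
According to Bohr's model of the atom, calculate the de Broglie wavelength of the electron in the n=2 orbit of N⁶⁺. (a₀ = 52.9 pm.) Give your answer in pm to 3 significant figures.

95.0 pm

The Bohr quantisation condition is nλ = 2πr_n.
r_n = n²a₀/Z = 30.2 pm
λ = 2πr_n/n = 2π·30.2/2 = 95.0 pm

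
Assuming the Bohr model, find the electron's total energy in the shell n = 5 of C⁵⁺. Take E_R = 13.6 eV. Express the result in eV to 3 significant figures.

-19.6 eV

E_n = −E_R·Z²/n² = −13.6 × 6²/5² = -19.6 eV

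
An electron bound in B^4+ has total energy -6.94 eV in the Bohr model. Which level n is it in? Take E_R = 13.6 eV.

7

E_n = −E_R Z²/n² ⇒ n² = E_R Z²/(−E_n) = 13.6 × 5² / 6.94 ≈ 48.99
n = 7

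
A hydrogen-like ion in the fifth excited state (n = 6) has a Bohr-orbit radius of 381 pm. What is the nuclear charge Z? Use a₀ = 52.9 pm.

5

r_n = n²a₀/Z ⇒ Z = n²a₀/r = 6² × 52.9 / 381 ≈ 5.00
Z = 5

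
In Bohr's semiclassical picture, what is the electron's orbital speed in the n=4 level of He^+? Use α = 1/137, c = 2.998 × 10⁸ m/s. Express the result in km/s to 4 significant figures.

v_n = Zαc/n = 2 × 0.007299 × 2.998 × 10⁸ / 4
    = 1094 km/s

1094 km/s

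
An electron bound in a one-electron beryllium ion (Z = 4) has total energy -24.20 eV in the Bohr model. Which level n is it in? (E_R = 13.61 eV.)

3

E_n = −E_R Z²/n² ⇒ n² = E_R Z²/(−E_n) = 13.61 × 4² / 24.20 ≈ 9.00
n = 3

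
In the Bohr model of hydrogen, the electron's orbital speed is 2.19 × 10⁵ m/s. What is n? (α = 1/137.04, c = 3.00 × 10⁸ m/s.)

v_n = Zαc/n ⇒ n = Zαc/v = 1 × 0.00730 × 3.00 × 10⁸ / 2.19 × 10⁵ ≈ 10.00
n = 10

10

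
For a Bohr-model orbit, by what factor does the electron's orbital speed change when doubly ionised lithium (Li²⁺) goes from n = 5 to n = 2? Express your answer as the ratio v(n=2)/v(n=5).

5/2

v ∝ Z^1 · n^-1; with Z fixed, v ∝ n^-1.
v(n=2)/v(n=5) = (2/5)^-1 = 5/2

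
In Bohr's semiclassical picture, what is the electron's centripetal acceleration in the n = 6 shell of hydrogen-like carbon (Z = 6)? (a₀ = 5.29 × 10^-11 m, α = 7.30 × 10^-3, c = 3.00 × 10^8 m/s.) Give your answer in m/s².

r = n²a₀/Z = 3.17 × 10^-10 m, v = Zαc/n = 2.19 × 10^6 m/s
a = v²/r = (2.19 × 10^6)² / 3.17 × 10^-10 = 1.51 × 10^22 m/s²

1.51 × 10^22 m/s²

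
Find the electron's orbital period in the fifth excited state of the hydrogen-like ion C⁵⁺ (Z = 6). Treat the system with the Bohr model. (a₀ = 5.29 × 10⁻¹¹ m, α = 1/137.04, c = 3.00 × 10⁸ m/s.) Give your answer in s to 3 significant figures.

9.11 × 10⁻¹⁶ s

r = n²a₀/Z = 6²·5.29 × 10⁻¹¹/6 = 3.17 × 10⁻¹⁰ m
v = Zαc/n = 6·0.00730·3.00 × 10⁸/6 = 2.19 × 10⁶ m/s
T = 2πr/v = 9.11 × 10⁻¹⁶ s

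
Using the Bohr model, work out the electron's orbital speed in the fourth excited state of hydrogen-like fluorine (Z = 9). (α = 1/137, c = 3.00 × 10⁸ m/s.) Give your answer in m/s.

v_n = Zαc/n = 9 × 0.00730 × 3.00 × 10⁸ / 5
    = 3.94 × 10⁶ m/s

3.94 × 10⁶ m/s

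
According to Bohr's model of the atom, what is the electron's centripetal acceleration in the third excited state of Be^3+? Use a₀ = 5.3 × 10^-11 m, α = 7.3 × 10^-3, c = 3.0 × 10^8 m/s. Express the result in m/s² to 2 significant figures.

2.3 × 10^22 m/s²

r = n²a₀/Z = 2.1 × 10^-10 m, v = Zαc/n = 2.2 × 10^6 m/s
a = v²/r = (2.2 × 10^6)² / 2.1 × 10^-10 = 2.3 × 10^22 m/s²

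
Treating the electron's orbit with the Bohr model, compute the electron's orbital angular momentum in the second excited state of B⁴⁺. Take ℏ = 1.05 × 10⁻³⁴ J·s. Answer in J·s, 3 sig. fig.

3.15 × 10⁻³⁴ J·s

L_n = nℏ = 3 × 1.05 × 10⁻³⁴ = 3.15 × 10⁻³⁴ J·s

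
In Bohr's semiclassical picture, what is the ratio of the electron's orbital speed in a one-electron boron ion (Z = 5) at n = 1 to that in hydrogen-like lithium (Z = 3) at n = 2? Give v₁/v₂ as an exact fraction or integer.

v ∝ Z^1 · n^-1
v₁/v₂ = (5/3)^1 · (1/2)^-1 = 10/3

10/3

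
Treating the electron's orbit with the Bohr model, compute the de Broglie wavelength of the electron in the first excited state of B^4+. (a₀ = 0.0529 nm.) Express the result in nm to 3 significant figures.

0.133 nm

The Bohr quantisation condition is nλ = 2πr_n.
r_n = n²a₀/Z = 0.0423 nm
λ = 2πr_n/n = 2π·0.0423/2 = 0.133 nm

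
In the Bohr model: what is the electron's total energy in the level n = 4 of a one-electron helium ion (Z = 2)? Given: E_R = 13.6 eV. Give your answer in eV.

E_n = −E_R·Z²/n² = −13.6 × 2²/4² = -3.40 eV

-3.40 eV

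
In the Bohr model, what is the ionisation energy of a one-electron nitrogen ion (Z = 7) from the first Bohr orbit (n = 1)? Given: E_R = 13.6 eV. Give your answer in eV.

E_n = −E_R·Z²/n² = −13.6 × 7²/1² eV = -666 eV
Ionisation energy = −E_n = 666 eV

666 eV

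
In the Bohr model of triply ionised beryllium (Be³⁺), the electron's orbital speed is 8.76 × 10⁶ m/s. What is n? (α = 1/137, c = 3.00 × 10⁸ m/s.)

v_n = Zαc/n ⇒ n = Zαc/v = 4 × 0.00730 × 3.00 × 10⁸ / 8.76 × 10⁶ ≈ 1.00
n = 1

1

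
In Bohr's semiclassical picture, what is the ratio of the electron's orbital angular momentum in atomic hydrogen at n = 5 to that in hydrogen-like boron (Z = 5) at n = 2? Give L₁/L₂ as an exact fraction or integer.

L = nℏ is independent of Z.
L₁/L₂ = n₁/n₂ = 5/2 = 5/2

5/2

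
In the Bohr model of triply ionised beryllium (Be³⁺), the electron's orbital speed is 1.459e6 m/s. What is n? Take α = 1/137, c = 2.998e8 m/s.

6

v_n = Zαc/n ⇒ n = Zαc/v = 4 × 0.007299 × 2.998e8 / 1.459e6 ≈ 6.00
n = 6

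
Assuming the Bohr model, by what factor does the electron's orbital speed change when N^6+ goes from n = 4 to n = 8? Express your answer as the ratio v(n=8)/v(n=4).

v ∝ Z^1 · n^-1; with Z fixed, v ∝ n^-1.
v(n=8)/v(n=4) = (8/4)^-1 = 1/2

1/2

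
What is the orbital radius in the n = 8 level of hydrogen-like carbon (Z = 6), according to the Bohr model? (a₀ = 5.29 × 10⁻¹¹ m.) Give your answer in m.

5.64 × 10⁻¹⁰ m

r_n = n²a₀/Z = 8² × 5.29 × 10⁻¹¹ / 6
    = 64 × 5.29 × 10⁻¹¹ / 6 = 5.64 × 10⁻¹⁰ m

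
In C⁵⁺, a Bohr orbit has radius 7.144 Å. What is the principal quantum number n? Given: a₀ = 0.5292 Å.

r_n = n²a₀/Z ⇒ n² = rZ/a₀ = 7.144 × 6 / 0.5292 ≈ 81.00
n = 9

9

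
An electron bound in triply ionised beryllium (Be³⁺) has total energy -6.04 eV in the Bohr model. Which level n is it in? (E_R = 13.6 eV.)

6

E_n = −E_R Z²/n² ⇒ n² = E_R Z²/(−E_n) = 13.6 × 4² / 6.04 ≈ 36.03
n = 6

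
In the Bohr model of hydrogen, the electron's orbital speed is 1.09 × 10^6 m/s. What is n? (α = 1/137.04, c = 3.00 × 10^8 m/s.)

v_n = Zαc/n ⇒ n = Zαc/v = 1 × 0.00730 × 3.00 × 10^8 / 1.09 × 10^6 ≈ 2.01
n = 2

2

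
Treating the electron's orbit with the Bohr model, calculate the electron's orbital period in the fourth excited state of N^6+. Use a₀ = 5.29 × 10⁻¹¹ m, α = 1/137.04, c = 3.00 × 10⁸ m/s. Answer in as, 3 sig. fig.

r = n²a₀/Z = 5²·5.29 × 10⁻¹¹/7 = 1.89 × 10⁻¹⁰ m
v = Zαc/n = 7·0.00730·3.00 × 10⁸/5 = 3.06 × 10⁶ m/s
T = 2πr/v = 3.87 × 10⁻¹⁶ s = 387 as

387 as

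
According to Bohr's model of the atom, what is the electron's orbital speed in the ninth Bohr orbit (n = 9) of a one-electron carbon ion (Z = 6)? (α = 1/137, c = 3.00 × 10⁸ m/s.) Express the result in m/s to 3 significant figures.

1.46 × 10⁶ m/s

v_n = Zαc/n = 6 × 0.00730 × 3.00 × 10⁸ / 9
    = 1.46 × 10⁶ m/s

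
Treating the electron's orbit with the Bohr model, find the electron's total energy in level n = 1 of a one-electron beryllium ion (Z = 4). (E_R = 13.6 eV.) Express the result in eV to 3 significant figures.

E_n = −E_R·Z²/n² = −13.6 × 4²/1² = -218 eV

-218 eV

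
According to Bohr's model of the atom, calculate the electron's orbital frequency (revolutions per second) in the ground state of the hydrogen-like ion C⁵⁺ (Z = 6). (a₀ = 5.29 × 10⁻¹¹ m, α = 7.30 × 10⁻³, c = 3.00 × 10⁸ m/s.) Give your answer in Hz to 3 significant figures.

2.37 × 10¹⁷ Hz

r = n²a₀/Z = 8.82 × 10⁻¹² m, v = Zαc/n = 1.31 × 10⁷ m/s
f = v/(2πr) = 2.37 × 10¹⁷ Hz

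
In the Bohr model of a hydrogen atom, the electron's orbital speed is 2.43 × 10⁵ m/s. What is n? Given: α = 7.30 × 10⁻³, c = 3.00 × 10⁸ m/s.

9

v_n = Zαc/n ⇒ n = Zαc/v = 1 × 0.00730 × 3.00 × 10⁸ / 2.43 × 10⁵ ≈ 9.01
n = 9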